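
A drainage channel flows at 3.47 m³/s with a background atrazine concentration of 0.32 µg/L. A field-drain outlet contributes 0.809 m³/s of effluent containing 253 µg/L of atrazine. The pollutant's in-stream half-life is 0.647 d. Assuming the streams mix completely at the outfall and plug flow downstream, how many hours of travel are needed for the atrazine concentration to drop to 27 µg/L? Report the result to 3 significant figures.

Mass balance: C = (3.470·0.3200 + 0.8090·253.0) / 4.279 = 205.8/4.279 = 48.09 µg/L.
Half-life 0.647 d → k = ln 2 / 0.647 = 1.071 d⁻¹.
48.09·exp(−k·t) = 27 → t = ln(48.09/27)/k = 46560 s = 12.93 h.

12.9 h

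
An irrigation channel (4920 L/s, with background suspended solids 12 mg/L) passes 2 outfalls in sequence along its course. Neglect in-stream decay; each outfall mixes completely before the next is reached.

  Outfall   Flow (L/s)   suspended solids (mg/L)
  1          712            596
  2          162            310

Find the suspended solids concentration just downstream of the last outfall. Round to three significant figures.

92.1 mg/L

After outfall 1: Q = 4920 + 712.0 = 5632 L/s; C = (4920·12.00 + 712.0·596.0)/5632 = 85.83 mg/L.
After outfall 2: Q = 5632 + 162.0 = 5794 L/s; C = (5632·85.83 + 162.0·310.0)/5794 = 92.10 mg/L.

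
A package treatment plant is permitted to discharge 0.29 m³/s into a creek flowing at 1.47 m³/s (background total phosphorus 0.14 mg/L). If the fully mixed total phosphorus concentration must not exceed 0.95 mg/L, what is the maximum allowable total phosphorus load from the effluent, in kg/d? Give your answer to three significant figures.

Mass balance at the limit: 1.470·0.1400 + 0.2900·Cₑ = 1.760·0.95 → Cₑ = 5.056 mg/L.
Load = 0.2900 m³/s × 5.056 g/m³ × 86 400 s/d = 126.7 kg/d.

127 kg/d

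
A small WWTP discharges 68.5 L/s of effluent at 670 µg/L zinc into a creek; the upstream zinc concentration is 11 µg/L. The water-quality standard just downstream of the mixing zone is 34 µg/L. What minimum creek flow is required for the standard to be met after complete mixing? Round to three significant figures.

Set C_mix = 34: (Q·11.00 + 68.50·670.0) / (Q + 68.50) = 34
→ Q = 68.50·(670.0 − 34)/(34 − 11.00) = 1894 L/s.

1890 L/s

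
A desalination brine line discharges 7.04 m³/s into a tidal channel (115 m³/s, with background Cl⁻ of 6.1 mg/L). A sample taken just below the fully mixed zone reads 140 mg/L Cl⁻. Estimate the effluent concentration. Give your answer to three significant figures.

2330 mg/L

Mass balance: 115.0·6.100 + 7.040·Cₑ = 122.0·140.0
→ Cₑ = (122.0·140.0 − 115.0·6.100) / 7.040 = 2327 mg/L.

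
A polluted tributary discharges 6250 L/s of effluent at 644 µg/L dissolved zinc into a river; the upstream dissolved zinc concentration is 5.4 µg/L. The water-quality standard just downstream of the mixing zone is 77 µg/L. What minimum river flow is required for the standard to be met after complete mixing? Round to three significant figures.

49500 L/s

Set C_mix = 77: (Q·5.400 + 6250·644.0) / (Q + 6250) = 77
→ Q = 6250·(644.0 − 77)/(77 − 5.400) = 49490 L/s.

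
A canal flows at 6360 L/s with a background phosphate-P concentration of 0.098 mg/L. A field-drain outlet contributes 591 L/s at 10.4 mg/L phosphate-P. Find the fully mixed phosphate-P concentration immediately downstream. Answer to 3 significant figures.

After mixing, C = (6360·0.09800 + 591.0·10.40) / 6951 = 6770/6951 = 0.9739 mg/L.

0.974 mg/L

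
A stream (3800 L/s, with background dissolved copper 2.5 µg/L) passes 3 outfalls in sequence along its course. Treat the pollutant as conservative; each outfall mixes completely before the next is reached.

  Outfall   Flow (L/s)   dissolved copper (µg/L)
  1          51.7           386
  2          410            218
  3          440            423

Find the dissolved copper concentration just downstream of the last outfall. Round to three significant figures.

After outfall 1: Q = 3800 + 51.70 = 3852 L/s; C = (3800·2.500 + 51.70·386.0)/3852 = 7.648 µg/L.
After outfall 2: Q = 3852 + 410.0 = 4262 L/s; C = (3852·7.648 + 410.0·218.0)/4262 = 27.88 µg/L.
After outfall 3: Q = 4262 + 440.0 = 4702 L/s; C = (4262·27.88 + 440.0·423.0)/4702 = 64.86 µg/L.

64.9 µg/L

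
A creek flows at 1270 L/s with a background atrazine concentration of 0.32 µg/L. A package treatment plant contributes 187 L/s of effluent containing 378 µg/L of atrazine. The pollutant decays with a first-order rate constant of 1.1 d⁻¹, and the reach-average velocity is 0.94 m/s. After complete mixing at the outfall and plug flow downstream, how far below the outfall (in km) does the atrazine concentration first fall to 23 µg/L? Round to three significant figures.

Mixed concentration C = ΣQC/ΣQ = (1270·0.3200 + 187.0·378.0) / 1457 = 71090/1457 = 48.79 µg/L.
Set 48.79·exp(−k·t) = 23 → t = ln(48.79/23)/k = 59070 s = 16.41 h.
Distance = v·t = 0.94·59070 = 55530 m = 55.53 km.

55.5 km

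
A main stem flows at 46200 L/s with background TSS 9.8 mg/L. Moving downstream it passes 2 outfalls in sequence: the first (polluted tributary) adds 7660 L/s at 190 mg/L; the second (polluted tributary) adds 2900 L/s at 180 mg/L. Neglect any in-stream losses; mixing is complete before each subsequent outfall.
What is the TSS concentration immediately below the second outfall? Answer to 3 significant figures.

42.8 mg/L

After outfall 1: Q = 46200 + 7660 = 53860 L/s; C = (46200·9.800 + 7660·190.0)/53860 = 35.43 mg/L.
After outfall 2: Q = 53860 + 2900 = 56760 L/s; C = (53860·35.43 + 2900·180.0)/56760 = 42.81 mg/L.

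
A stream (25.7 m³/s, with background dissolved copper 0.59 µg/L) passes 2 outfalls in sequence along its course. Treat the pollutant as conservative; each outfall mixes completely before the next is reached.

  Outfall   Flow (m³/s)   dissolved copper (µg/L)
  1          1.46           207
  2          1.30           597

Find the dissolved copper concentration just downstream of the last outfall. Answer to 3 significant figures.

38.4 µg/L

Below outfall 1: Q → 27.16 m³/s, C = (25.70·0.5900 + 1.460·207.0)/27.16 = 11.69 µg/L.
Below outfall 2: Q → 28.46 m³/s, C = (27.16·11.69 + 1.300·597.0)/28.46 = 38.42 µg/L.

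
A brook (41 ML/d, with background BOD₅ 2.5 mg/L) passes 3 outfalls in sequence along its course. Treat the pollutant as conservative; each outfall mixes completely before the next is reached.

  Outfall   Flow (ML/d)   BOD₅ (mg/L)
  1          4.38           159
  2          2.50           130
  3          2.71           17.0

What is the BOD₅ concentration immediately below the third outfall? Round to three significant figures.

After outfall 1: Q = 41.00 + 4.380 = 45.38 ML/d; C = (41.00·2.500 + 4.380·159.0)/45.38 = 17.61 mg/L.
After outfall 2: Q = 45.38 + 2.500 = 47.88 ML/d; C = (45.38·17.61 + 2.500·130.0)/47.88 = 23.47 mg/L.
After outfall 3: Q = 47.88 + 2.710 = 50.59 ML/d; C = (47.88·23.47 + 2.710·17.00)/50.59 = 23.13 mg/L.

23.1 mg/L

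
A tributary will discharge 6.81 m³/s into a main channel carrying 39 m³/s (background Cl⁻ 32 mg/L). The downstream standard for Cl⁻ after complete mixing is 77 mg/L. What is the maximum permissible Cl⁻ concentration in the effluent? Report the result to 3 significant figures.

335 mg/L

At the limit, (Qr·Cr + Qe·Cₑ)/(Qr + Qe) = 77:
Cₑ = (45.81·77 − 39.00·32.00) / 6.810 = 334.7 mg/L.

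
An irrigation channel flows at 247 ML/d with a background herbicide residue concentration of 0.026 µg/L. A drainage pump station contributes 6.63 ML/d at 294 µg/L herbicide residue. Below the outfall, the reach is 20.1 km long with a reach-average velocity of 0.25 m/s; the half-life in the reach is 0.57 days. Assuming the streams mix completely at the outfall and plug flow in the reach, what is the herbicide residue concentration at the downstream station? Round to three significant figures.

2.49 µg/L

Conservation of mass: C = (247.0·0.02600 + 6.630·294.0) / 253.6 = 1956/253.6 = 7.711 µg/L.
Travel time t = 20.1·1000 / 0.25 = 80400 s = 22.33 h.
Half-life 0.57 d → k = ln 2 / 0.57 = 1.216 d⁻¹.
Decay over the reach: 7.711·exp(−kt) = 7.711·0.3225 = 2.487 µg/L.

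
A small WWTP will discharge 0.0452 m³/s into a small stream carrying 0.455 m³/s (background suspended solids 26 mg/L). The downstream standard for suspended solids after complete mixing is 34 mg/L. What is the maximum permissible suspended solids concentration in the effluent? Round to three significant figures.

At the limit, (Qr·Cr + Qe·Cₑ)/(Qr + Qe) = 34:
Cₑ = (0.5002·34 − 0.4550·26.00) / 0.04520 = 114.5 mg/L.

115 mg/L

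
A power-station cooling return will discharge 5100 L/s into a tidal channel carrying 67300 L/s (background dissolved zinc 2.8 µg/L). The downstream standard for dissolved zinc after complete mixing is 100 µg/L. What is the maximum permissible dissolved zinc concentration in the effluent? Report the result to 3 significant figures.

At the limit, (Qr·Cr + Qe·Cₑ)/(Qr + Qe) = 100:
Cₑ = (72400·100 − 67300·2.800) / 5100 = 1383 µg/L.

1380 µg/L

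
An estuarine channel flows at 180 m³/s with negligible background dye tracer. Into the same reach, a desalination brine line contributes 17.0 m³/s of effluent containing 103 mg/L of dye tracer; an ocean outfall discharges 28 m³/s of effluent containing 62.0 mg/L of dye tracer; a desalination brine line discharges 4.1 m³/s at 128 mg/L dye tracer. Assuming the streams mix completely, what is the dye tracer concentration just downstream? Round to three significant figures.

17.5 mg/L

Mass balance: C = (180.0·0 + 17.00·103.0 + 28.00·62.00 + 4.100·128.0) / 229.1 = 4012/229.1 = 17.51 mg/L.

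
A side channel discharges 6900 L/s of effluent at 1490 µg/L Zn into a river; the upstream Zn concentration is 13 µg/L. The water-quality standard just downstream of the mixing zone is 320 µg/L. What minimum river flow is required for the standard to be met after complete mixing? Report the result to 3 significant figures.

26300 L/s

Set C_mix = 320: (Q·13.00 + 6900·1490) / (Q + 6900) = 320
→ Q = 6900·(1490 − 320)/(320 − 13.00) = 26300 L/s.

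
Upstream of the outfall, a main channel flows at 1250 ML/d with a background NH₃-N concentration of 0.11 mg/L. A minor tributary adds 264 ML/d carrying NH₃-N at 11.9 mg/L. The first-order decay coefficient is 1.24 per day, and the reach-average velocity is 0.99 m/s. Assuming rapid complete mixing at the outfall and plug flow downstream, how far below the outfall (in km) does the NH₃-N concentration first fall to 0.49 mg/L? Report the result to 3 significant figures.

Conservation of mass: C = (1250·0.1100 + 264.0·11.90) / 1514 = 3279/1514 = 2.166 mg/L.
Set 2.166·exp(−k·t) = 0.49 → t = ln(2.166/0.49)/k = 103600 s = 28.76 h.
Distance = v·t = 0.99·103600 = 102500 m = 102.5 km.

103 km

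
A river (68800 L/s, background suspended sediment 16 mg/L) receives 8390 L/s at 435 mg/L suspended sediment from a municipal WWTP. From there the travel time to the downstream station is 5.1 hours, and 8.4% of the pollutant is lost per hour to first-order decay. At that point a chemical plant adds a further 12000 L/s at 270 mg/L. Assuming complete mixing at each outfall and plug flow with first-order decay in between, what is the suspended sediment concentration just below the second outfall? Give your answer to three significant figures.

70.4 mg/L

Flow-weighted average: C = (68800·16.00 + 8390·435.0) / 77190 = 4750000/77190 = 61.54 mg/L; combined flow 77190 L/s.
8.4%/h lost → k = −ln(1 − 0.084) = 0.08774 h⁻¹.
Decay over the reach: 61.54·exp(−kt) = 61.54·0.6392 = 39.34 mg/L.
At the second outfall, C = (77190·39.34 + 12000·270.0) / (77190 + 12000) = 70.37 mg/L.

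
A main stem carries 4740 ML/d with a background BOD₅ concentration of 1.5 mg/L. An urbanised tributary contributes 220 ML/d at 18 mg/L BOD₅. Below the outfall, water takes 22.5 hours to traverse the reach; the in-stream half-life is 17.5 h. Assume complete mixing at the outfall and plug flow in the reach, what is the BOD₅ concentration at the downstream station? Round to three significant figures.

After mixing, C = (4740·1.500 + 220.0·18.00) / 4960 = 11070/4960 = 2.232 mg/L.
Half-life 17.5 h → k = ln 2 / 17.5 = 0.03961 h⁻¹ = 0.9506 d⁻¹.
After decay, C = 2.232 × e^(−kt) = 2.232 × 0.4102 = 0.9154 mg/L.

0.915 mg/L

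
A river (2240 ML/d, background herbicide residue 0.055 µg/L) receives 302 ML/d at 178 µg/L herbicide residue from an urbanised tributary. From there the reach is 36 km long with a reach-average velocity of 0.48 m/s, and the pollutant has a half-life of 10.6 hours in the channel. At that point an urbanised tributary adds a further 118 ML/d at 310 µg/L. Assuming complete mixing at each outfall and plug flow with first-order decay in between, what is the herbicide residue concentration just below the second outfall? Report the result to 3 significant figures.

Conservation of mass: C = (2240·0.05500 + 302.0·178.0) / 2542 = 53880/2542 = 21.20 µg/L; combined flow 2542 ML/d.
Travel time t = 36·1000 / 0.48 = 75000 s = 20.83 h.
Half-life 10.6 h → k = ln 2 / 10.6 = 0.06539 h⁻¹ = 1.569 d⁻¹.
After decay, C = 21.20 × e^(−kt) = 21.20 × 0.2561 = 5.427 µg/L.
At the second outfall, C = (2542·5.427 + 118.0·310.0) / (2542 + 118.0) = 18.94 µg/L.

18.9 µg/L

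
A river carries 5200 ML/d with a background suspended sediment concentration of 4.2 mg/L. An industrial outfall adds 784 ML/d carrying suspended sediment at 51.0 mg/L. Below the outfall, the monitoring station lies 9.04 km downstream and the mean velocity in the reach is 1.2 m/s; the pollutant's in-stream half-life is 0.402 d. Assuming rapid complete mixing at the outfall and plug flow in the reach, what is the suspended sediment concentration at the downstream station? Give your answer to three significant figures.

8.89 mg/L

Mass balance: C = (5200·4.200 + 784.0·51.00) / 5984 = 61820/5984 = 10.33 mg/L.
Travel time t = 9.04·1000 / 1.2 = 7533 s = 2.093 h.
Half-life 0.402 d → k = ln 2 / 0.402 = 1.724 d⁻¹.
Decay over the reach: 10.33·exp(−kt) = 10.33·0.8604 = 8.889 mg/L.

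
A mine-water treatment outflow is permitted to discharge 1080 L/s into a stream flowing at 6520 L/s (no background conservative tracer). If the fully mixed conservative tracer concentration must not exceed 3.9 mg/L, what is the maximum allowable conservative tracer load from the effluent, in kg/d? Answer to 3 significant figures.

Mass balance at the limit: 6520·0 + 1080·Cₑ = 7600·3.9 → Cₑ = 27.44 mg/L.
1080 L/s = 1.080 m³/s. Load = 1.080 m³/s × 27.44 g/m³ × 86 400 s/d = 2561 kg/d.

2560 kg/d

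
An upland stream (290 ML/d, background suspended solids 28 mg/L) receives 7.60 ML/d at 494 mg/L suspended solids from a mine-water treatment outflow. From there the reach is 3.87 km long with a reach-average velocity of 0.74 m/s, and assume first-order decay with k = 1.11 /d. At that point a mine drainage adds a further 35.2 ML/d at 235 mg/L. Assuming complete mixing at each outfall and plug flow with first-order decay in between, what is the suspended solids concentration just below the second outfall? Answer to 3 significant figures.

Flow-weighted average: C = (290.0·28.00 + 7.600·494.0) / 297.6 = 11870/297.6 = 39.90 mg/L; combined flow 297.6 ML/d.
Travel time t = 3.87·1000 / 0.74 = 5230 s = 1.453 h.
After decay, C = 39.90 × e^(−kt) = 39.90 × 0.9350 = 37.31 mg/L.
Second outfall: C = (297.6·37.31 + 35.20·235.0)/332.8 = 58.22 mg/L.

58.2 mg/L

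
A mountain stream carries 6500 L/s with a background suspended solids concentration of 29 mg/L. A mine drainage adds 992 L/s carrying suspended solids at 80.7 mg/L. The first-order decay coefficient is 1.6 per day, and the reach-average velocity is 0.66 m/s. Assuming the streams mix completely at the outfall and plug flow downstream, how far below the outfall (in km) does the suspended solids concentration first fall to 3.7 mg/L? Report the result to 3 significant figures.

80.9 km

Flow-weighted average: C = (6500·29.00 + 992.0·80.70) / 7492 = 268600/7492 = 35.85 mg/L.
Set 35.85·exp(−k·t) = 3.7 → t = ln(35.85/3.7)/k = 122600 s = 34.06 h.
Distance = v·t = 0.66·122600 = 80930 m = 80.93 km.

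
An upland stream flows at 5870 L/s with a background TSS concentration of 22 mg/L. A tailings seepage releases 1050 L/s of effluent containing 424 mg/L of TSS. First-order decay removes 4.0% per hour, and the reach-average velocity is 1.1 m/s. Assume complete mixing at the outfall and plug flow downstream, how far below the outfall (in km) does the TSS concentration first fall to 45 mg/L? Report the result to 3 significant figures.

59.4 km

After mixing, C = (5870·22.00 + 1050·424.0) / 6920 = 574300/6920 = 83.00 mg/L.
4.0%/h lost → k = −ln(1 − 0.04) = 0.04082 h⁻¹.
Set 83.00·exp(−k·t) = 45 → t = ln(83.00/45)/k = 53980 s = 15.00 h.
Distance = v·t = 1.1·53980 = 59380 m = 59.38 km.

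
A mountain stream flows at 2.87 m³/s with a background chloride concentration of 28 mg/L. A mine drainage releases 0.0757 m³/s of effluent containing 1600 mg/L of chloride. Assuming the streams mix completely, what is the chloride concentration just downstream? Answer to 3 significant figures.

68.4 mg/L

Mixed concentration C = ΣQC/ΣQ = (2.870·28.00 + 0.07570·1600) / 2.946 = 201.5/2.946 = 68.40 mg/L.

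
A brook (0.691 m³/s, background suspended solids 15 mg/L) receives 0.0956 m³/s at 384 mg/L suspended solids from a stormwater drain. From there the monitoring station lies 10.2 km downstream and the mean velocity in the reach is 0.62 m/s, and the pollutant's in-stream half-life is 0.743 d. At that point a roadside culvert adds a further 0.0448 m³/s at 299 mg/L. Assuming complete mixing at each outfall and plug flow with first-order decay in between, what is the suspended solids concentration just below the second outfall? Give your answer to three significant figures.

63.5 mg/L

After mixing, C = (0.6910·15.00 + 0.09560·384.0) / 0.7866 = 47.08/0.7866 = 59.85 mg/L; combined flow 0.7866 m³/s.
Travel time t = 10.2·1000 / 0.62 = 16450 s = 4.570 h.
Half-life 0.743 d → k = ln 2 / 0.743 = 0.9329 d⁻¹.
Applying C = C₀e^(−kt): 59.85 × 0.8372 = 50.11 mg/L.
Second outfall: C = (0.7866·50.11 + 0.04480·299.0)/0.8314 = 63.52 mg/L.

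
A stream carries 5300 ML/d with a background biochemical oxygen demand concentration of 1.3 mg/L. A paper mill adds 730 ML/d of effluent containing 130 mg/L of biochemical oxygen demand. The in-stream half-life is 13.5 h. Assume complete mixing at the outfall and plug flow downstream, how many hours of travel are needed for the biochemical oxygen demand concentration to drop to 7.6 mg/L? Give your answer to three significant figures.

Conservation of mass: C = (5300·1.300 + 730.0·130.0) / 6030 = 101800/6030 = 16.88 mg/L.
Half-life 13.5 h → k = ln 2 / 13.5 = 0.05134 h⁻¹ = 1.232 d⁻¹.
16.88·exp(−k·t) = 7.6 → t = ln(16.88/7.6)/k = 55950 s = 15.54 h.

15.5 h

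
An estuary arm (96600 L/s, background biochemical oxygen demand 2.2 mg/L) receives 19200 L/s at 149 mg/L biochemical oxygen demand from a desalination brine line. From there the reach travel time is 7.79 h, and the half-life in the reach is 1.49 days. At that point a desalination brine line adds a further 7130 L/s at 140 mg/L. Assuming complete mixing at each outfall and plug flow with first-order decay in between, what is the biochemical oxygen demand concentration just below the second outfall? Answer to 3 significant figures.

29.6 mg/L

Mass balance: C = (96600·2.200 + 19200·149.0) / 115800 = 3073000/115800 = 26.54 mg/L; combined flow 115800 L/s.
Half-life 1.49 d → k = ln 2 / 1.49 = 0.4652 d⁻¹.
First-order decay: C = 26.54·exp(−k·t) = 26.54·0.8599 = 22.82 mg/L.
At the second outfall, C = (115800·22.82 + 7130·140.0) / (115800 + 7130) = 29.62 mg/L.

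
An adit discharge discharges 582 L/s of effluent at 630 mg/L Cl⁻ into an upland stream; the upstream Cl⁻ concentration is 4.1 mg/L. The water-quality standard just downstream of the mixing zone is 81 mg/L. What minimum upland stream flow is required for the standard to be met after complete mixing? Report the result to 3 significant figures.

4150 L/s

Set C_mix = 81: (Q·4.100 + 582.0·630.0) / (Q + 582.0) = 81
→ Q = 582.0·(630.0 − 81)/(81 − 4.100) = 4155 L/s.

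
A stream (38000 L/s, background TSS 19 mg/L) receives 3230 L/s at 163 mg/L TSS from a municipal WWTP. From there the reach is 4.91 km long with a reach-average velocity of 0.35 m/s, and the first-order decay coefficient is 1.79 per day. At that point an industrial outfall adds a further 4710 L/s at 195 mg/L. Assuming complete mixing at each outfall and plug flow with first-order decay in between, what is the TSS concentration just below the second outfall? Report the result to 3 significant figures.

Conservation of mass: C = (38000·19.00 + 3230·163.0) / 41230 = 1248000/41230 = 30.28 mg/L; combined flow 41230 L/s.
Travel time t = 4.91·1000 / 0.35 = 14030 s = 3.897 h.
First-order decay: C = 30.28·exp(−k·t) = 30.28·0.7478 = 22.64 mg/L.
At the second outfall, C = (41230·22.64 + 4710·195.0) / (41230 + 4710) = 40.31 mg/L.

40.3 mg/L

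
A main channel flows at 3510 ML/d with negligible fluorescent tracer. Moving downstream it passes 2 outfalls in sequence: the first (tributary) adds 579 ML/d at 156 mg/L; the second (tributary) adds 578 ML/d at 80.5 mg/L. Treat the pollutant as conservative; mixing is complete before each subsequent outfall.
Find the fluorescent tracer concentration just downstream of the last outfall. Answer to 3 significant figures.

29.3 mg/L

Below outfall 1: Q → 4089 ML/d, C = (3510·0 + 579.0·156.0)/4089 = 22.09 mg/L.
Below outfall 2: Q → 4667 ML/d, C = (4089·22.09 + 578.0·80.50)/4667 = 29.32 mg/L.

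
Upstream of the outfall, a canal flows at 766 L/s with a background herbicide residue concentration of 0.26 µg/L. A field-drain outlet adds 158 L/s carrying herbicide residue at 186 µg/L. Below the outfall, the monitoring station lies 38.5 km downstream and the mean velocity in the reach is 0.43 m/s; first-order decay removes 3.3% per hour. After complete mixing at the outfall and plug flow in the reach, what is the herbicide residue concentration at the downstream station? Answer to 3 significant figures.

13.9 µg/L

After mixing, C = (766.0·0.2600 + 158.0·186.0) / 924.0 = 29590/924.0 = 32.02 µg/L.
Travel time t = 38.5·1000 / 0.43 = 89530 s = 24.87 h.
3.3%/h lost → k = −ln(1 − 0.033) = 0.03356 h⁻¹.
After decay, C = 32.02 × e^(−kt) = 32.02 × 0.4341 = 13.90 µg/L.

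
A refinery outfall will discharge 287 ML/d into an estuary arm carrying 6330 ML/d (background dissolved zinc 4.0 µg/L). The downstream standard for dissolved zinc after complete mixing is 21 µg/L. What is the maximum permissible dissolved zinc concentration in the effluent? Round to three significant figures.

396 µg/L

At the limit, (Qr·Cr + Qe·Cₑ)/(Qr + Qe) = 21:
Cₑ = (6617·21 − 6330·4.000) / 287.0 = 395.9 µg/L.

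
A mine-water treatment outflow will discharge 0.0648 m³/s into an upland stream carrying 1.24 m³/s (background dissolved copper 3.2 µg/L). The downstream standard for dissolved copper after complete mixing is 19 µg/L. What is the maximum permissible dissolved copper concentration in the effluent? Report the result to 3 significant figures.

At the limit, (Qr·Cr + Qe·Cₑ)/(Qr + Qe) = 19:
Cₑ = (1.305·19 − 1.240·3.200) / 0.06480 = 321.3 µg/L.

321 µg/L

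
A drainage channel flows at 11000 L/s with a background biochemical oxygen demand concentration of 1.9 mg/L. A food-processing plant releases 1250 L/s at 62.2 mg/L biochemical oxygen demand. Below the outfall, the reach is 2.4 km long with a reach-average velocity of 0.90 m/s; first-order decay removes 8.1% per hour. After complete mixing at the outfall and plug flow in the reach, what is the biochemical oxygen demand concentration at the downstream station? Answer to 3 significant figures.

After mixing, C = (11000·1.900 + 1250·62.20) / 12250 = 98650/12250 = 8.053 mg/L.
Travel time t = 2.4·1000 / 0.90 = 2667 s = 0.7407 h.
8.1%/h lost → k = −ln(1 − 0.081) = 0.08447 h⁻¹.
First-order decay: C = 8.053·exp(−k·t) = 8.053·0.9393 = 7.565 mg/L.

7.56 mg/L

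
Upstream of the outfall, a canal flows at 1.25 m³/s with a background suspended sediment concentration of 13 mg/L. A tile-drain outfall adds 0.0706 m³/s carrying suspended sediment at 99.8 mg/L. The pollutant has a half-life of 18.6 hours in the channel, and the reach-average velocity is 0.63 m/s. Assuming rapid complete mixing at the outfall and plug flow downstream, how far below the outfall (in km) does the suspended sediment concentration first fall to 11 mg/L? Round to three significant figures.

After mixing, C = (1.250·13.00 + 0.07060·99.80) / 1.321 = 23.30/1.321 = 17.64 mg/L.
Half-life 18.6 h → k = ln 2 / 18.6 = 0.03727 h⁻¹ = 0.8944 d⁻¹.
Set 17.64·exp(−k·t) = 11 → t = ln(17.64/11)/k = 45630 s = 12.67 h.
Distance = v·t = 0.63·45630 = 28740 m = 28.74 km.

28.7 km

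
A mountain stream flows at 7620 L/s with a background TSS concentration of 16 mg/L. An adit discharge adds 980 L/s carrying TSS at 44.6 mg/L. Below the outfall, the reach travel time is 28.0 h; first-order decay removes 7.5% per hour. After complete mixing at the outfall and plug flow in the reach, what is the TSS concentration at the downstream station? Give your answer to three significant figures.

2.17 mg/L

Mixed concentration C = ΣQC/ΣQ = (7620·16.00 + 980.0·44.60) / 8600 = 165600/8600 = 19.26 mg/L.
7.5%/h lost → k = −ln(1 − 0.075) = 0.07796 h⁻¹.
Decay over the reach: 19.26·exp(−kt) = 19.26·0.1127 = 2.171 mg/L.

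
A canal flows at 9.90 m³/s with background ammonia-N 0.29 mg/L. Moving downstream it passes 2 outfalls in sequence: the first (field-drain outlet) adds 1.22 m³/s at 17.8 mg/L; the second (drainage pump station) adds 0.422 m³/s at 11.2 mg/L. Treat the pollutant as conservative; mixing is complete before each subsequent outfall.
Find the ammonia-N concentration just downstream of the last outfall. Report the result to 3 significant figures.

2.54 mg/L

Below outfall 1: Q → 11.12 m³/s, C = (9.900·0.2900 + 1.220·17.80)/11.12 = 2.211 mg/L.
Below outfall 2: Q → 11.54 m³/s, C = (11.12·2.211 + 0.4220·11.20)/11.54 = 2.540 mg/L.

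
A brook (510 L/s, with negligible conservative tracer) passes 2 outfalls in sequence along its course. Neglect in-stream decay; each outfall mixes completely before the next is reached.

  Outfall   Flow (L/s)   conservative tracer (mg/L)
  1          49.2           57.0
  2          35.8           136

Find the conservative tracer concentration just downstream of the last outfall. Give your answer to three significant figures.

Below outfall 1: Q → 559.2 L/s, C = (510.0·0 + 49.20·57.00)/559.2 = 5.015 mg/L.
Below outfall 2: Q → 595.0 L/s, C = (559.2·5.015 + 35.80·136.0)/595.0 = 12.90 mg/L.

12.9 mg/L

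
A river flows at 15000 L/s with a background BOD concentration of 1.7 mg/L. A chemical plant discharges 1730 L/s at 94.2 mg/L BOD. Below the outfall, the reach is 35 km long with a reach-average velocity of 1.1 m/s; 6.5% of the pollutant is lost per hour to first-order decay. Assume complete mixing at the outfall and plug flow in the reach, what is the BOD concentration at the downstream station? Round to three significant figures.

Mixed concentration C = ΣQC/ΣQ = (15000·1.700 + 1730·94.20) / 16730 = 188500/16730 = 11.27 mg/L.
Travel time t = 35·1000 / 1.1 = 31820 s = 8.838 h.
6.5%/h lost → k = −ln(1 − 0.065) = 0.06721 h⁻¹.
Applying C = C₀e^(−kt): 11.27 × 0.5521 = 6.220 mg/L.

6.22 mg/L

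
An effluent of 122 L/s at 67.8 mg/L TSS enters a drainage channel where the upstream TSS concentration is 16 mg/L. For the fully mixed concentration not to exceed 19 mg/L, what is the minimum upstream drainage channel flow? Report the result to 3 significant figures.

1980 L/s

Set C_mix = 19: (Q·16.00 + 122.0·67.80) / (Q + 122.0) = 19
→ Q = 122.0·(67.80 − 19)/(19 − 16.00) = 1985 L/s.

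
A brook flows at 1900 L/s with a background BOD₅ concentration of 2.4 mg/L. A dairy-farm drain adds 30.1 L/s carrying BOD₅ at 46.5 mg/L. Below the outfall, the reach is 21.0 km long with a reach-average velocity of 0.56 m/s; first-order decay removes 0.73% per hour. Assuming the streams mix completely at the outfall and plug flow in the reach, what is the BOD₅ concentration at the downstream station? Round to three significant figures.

Mass balance: C = (1900·2.400 + 30.10·46.50) / 1930 = 5960/1930 = 3.088 mg/L.
Travel time t = 21.0·1000 / 0.56 = 37500 s = 10.42 h.
0.73%/h lost → k = −ln(1 − 0.0073) = 0.007327 h⁻¹.
Decay over the reach: 3.088·exp(−kt) = 3.088·0.9265 = 2.861 mg/L.

2.86 mg/L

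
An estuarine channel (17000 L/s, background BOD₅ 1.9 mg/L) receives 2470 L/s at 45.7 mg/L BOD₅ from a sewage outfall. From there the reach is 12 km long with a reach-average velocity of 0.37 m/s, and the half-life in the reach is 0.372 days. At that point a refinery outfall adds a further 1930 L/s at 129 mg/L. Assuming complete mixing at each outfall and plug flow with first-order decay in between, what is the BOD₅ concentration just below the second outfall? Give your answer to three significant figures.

15.0 mg/L

Mixed concentration C = ΣQC/ΣQ = (17000·1.900 + 2470·45.70) / 19470 = 145200/19470 = 7.457 mg/L; combined flow 19470 L/s.
Travel time t = 12·1000 / 0.37 = 32430 s = 9.009 h.
Half-life 0.372 d → k = ln 2 / 0.372 = 1.863 d⁻¹.
Decay over the reach: 7.457·exp(−kt) = 7.457·0.4969 = 3.705 mg/L.
Second outfall: C = (19470·3.705 + 1930·129.0)/21400 = 15.00 mg/L.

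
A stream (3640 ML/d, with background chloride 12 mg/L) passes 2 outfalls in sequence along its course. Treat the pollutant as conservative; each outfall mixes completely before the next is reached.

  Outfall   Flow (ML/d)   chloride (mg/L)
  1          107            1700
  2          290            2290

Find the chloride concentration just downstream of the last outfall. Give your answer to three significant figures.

220 mg/L

Below outfall 1: Q → 3747 ML/d, C = (3640·12.00 + 107.0·1700)/3747 = 60.20 mg/L.
Below outfall 2: Q → 4037 ML/d, C = (3747·60.20 + 290.0·2290)/4037 = 220.4 mg/L.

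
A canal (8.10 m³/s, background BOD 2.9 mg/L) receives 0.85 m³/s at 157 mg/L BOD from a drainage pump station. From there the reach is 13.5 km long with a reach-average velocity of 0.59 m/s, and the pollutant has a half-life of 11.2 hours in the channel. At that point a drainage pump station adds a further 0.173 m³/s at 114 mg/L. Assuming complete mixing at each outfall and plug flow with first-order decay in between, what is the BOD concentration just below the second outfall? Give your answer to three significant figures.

Conservation of mass: C = (8.100·2.900 + 0.8500·157.0) / 8.950 = 156.9/8.950 = 17.54 mg/L; combined flow 8.950 m³/s.
Travel time t = 13.5·1000 / 0.59 = 22880 s = 6.356 h.
Half-life 11.2 h → k = ln 2 / 11.2 = 0.06189 h⁻¹ = 1.485 d⁻¹.
Applying C = C₀e^(−kt): 17.54 × 0.6748 = 11.83 mg/L.
At the second outfall, C = (8.950·11.83 + 0.1730·114.0) / (8.950 + 0.1730) = 13.77 mg/L.

13.8 mg/L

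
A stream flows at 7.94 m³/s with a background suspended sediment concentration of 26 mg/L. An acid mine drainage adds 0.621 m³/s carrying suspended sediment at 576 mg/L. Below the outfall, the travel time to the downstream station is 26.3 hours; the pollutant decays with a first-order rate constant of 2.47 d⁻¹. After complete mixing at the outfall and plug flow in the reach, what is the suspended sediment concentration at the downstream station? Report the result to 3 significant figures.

4.40 mg/L

Mixed concentration C = ΣQC/ΣQ = (7.940·26.00 + 0.6210·576.0) / 8.561 = 564.1/8.561 = 65.90 mg/L.
First-order decay: C = 65.90·exp(−k·t) = 65.90·0.06676 = 4.399 mg/L.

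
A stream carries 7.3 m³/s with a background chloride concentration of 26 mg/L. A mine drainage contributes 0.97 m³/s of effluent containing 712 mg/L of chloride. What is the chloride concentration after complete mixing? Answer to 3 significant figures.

Conservation of mass: C = (7.300·26.00 + 0.9700·712.0) / 8.270 = 880.4/8.270 = 106.5 mg/L.

106 mg/L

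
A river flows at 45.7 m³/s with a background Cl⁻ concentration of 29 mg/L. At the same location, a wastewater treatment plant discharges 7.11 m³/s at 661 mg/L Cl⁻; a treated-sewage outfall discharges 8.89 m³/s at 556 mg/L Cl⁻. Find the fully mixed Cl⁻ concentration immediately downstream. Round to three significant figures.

178 mg/L

Mixed concentration C = ΣQC/ΣQ = (45.70·29.00 + 7.110·661.0 + 8.890·556.0) / 61.70 = 10970/61.70 = 177.8 mg/L.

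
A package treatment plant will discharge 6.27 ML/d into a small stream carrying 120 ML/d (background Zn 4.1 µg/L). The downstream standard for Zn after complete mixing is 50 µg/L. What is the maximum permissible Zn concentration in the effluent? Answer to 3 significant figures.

928 µg/L

At the limit, (Qr·Cr + Qe·Cₑ)/(Qr + Qe) = 50:
Cₑ = (126.3·50 − 120.0·4.100) / 6.270 = 928.5 µg/L.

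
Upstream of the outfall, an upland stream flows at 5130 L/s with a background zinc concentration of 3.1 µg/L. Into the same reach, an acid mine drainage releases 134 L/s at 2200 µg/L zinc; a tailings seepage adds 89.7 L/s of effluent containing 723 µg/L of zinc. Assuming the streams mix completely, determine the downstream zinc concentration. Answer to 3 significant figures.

Mass balance: C = (5130·3.100 + 134.0·2200 + 89.70·723.0) / 5354 = 375600/5354 = 70.15 µg/L.

70.1 µg/L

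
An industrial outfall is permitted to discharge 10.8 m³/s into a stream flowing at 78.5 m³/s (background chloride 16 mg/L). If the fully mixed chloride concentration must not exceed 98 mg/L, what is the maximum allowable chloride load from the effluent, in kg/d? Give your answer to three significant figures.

648000 kg/d

Mass balance at the limit: 78.50·16.00 + 10.80·Cₑ = 89.30·98 → Cₑ = 694.0 mg/L.
Load = 10.80 m³/s × 694.0 g/m³ × 86 400 s/d = 647600 kg/d.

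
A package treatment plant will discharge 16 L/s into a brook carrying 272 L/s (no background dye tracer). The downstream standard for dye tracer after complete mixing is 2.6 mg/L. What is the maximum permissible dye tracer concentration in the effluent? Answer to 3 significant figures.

46.8 mg/L

At the limit, (Qr·Cr + Qe·Cₑ)/(Qr + Qe) = 2.6:
Cₑ = (288.0·2.6 − 272.0·0) / 16.00 = 46.80 mg/L.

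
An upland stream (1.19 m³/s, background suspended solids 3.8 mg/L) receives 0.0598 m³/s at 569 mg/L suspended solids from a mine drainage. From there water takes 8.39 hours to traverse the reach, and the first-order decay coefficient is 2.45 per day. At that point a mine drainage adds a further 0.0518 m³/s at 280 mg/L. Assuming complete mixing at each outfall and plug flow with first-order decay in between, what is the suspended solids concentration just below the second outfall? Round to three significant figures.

23.7 mg/L

Conservation of mass: C = (1.190·3.800 + 0.05980·569.0) / 1.250 = 38.55/1.250 = 30.84 mg/L; combined flow 1.250 m³/s.
Decay over the reach: 30.84·exp(−kt) = 30.84·0.4247 = 13.10 mg/L.
At the second outfall, C = (1.250·13.10 + 0.05180·280.0) / (1.250 + 0.05180) = 23.72 mg/L.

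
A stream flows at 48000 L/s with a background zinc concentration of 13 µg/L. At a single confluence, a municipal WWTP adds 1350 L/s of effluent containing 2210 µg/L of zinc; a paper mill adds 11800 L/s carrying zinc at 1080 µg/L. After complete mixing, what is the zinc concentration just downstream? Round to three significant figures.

Mass balance: C = (48000·13.00 + 1350·2210 + 11800·1080) / 61150 = 16350000/61150 = 267.4 µg/L.

267 µg/L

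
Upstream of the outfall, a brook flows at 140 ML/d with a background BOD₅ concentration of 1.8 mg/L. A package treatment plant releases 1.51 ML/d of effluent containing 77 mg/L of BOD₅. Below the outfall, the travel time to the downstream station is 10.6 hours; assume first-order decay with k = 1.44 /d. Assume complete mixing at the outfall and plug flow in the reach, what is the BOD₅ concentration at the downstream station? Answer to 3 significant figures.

1.38 mg/L

Conservation of mass: C = (140.0·1.800 + 1.510·77.00) / 141.5 = 368.3/141.5 = 2.602 mg/L.
First-order decay: C = 2.602·exp(−k·t) = 2.602·0.5294 = 1.378 mg/L.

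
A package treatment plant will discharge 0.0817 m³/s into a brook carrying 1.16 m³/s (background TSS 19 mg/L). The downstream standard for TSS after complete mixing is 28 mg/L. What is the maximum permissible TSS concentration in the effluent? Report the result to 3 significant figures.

At the limit, (Qr·Cr + Qe·Cₑ)/(Qr + Qe) = 28:
Cₑ = (1.242·28 − 1.160·19.00) / 0.08170 = 155.8 mg/L.

156 mg/L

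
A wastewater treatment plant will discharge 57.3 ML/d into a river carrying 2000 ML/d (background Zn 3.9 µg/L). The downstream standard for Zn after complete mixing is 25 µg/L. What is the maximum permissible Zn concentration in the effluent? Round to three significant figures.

761 µg/L

At the limit, (Qr·Cr + Qe·Cₑ)/(Qr + Qe) = 25:
Cₑ = (2057·25 − 2000·3.900) / 57.30 = 761.5 µg/L.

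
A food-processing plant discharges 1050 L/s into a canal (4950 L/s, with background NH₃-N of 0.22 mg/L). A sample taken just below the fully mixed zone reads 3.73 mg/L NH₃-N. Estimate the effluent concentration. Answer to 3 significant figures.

20.3 mg/L

Mass balance: 4950·0.2200 + 1050·Cₑ = 6000·3.730
→ Cₑ = (6000·3.730 − 4950·0.2200) / 1050 = 20.28 mg/L.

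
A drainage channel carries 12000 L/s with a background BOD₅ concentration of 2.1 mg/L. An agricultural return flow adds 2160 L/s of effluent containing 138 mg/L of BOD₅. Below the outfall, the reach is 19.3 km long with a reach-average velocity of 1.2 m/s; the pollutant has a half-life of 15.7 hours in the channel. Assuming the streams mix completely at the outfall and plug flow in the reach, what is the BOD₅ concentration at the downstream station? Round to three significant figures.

Mixed concentration C = ΣQC/ΣQ = (12000·2.100 + 2160·138.0) / 14160 = 323300/14160 = 22.83 mg/L.
Travel time t = 19.3·1000 / 1.2 = 16080 s = 4.468 h.
Half-life 15.7 h → k = ln 2 / 15.7 = 0.04415 h⁻¹ = 1.060 d⁻¹.
First-order decay: C = 22.83·exp(−k·t) = 22.83·0.8210 = 18.74 mg/L.

18.7 mg/L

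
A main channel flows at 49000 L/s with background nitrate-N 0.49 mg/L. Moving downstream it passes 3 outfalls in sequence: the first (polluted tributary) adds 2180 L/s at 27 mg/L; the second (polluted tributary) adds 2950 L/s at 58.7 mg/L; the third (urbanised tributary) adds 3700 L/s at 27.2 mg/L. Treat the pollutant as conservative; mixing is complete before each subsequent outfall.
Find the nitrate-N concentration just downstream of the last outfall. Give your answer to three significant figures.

6.17 mg/L

After outfall 1: Q = 49000 + 2180 = 51180 L/s; C = (49000·0.4900 + 2180·27.00)/51180 = 1.619 mg/L.
After outfall 2: Q = 51180 + 2950 = 54130 L/s; C = (51180·1.619 + 2950·58.70)/54130 = 4.730 mg/L.
After outfall 3: Q = 54130 + 3700 = 57830 L/s; C = (54130·4.730 + 3700·27.20)/57830 = 6.168 mg/L.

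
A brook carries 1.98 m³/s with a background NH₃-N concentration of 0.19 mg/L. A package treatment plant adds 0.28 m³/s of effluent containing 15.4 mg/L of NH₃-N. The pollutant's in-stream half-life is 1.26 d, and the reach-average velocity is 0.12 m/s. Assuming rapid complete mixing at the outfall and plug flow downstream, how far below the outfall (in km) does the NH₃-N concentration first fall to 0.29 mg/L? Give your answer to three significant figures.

Conservation of mass: C = (1.980·0.1900 + 0.2800·15.40) / 2.260 = 4.688/2.260 = 2.074 mg/L.
Half-life 1.26 d → k = ln 2 / 1.26 = 0.5501 d⁻¹.
Set 2.074·exp(−k·t) = 0.29 → t = ln(2.074/0.29)/k = 309000 s = 85.84 h.
Distance = v·t = 0.12·309000 = 37080 m = 37.08 km.

37.1 km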